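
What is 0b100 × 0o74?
Convert 0b100 (binary) → 4 (decimal)
Convert 0o74 (octal) → 7×8 + 4 = 60 (decimal)
Compute 4 × 60 = 240
240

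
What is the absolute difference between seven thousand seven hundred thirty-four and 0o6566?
Convert seven thousand seven hundred thirty-four (English words) → 7×1000 + 7×100 + 34 = 7734 (decimal)
Convert 0o6566 (octal) → 6×512 + 5×64 + 6×8 + 6 = 3446 (decimal)
Compute |7734 - 3446| = 4288
4288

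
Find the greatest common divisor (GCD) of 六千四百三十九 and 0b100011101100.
Convert 六千四百三十九 (Chinese numeral) → 6×1000 + 4×100 + 3×10 + 9 = 6439 (decimal)
Convert 0b100011101100 (binary) → 2048 + 128 + 64 + 32 + 8 + 4 = 2284 (decimal)
Compute gcd(6439, 2284) = 1
1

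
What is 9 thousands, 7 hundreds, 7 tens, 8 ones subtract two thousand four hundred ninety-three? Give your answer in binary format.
Convert 9 thousands, 7 hundreds, 7 tens, 8 ones (place-value notation) → 9×1000 + 7×100 + 7×10 + 8 = 9778 (decimal)
Convert two thousand four hundred ninety-three (English words) → 2×1000 + 4×100 + 93 = 2493 (decimal)
Compute 9778 - 2493 = 7285
Convert 7285 (decimal) → 7285 = 4096 + 2048 + 1024 + 64 + 32 + 16 + 4 + 1 → 0b1110001110101 (binary)
0b1110001110101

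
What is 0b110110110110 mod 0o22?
Convert 0b110110110110 (binary) → 2048 + 1024 + 256 + 128 + 32 + 16 + 4 + 2 = 3510 (decimal)
Convert 0o22 (octal) → 2×8 + 2 = 18 (decimal)
Compute 3510 mod 18 = 0
0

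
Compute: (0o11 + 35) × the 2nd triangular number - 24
Convert 0o11 (octal) → 1×8 + 1 = 9 (decimal)
Convert the 2nd triangular number (triangular index) → 2×3/2 = 3 (decimal)
Expression in decimal: (9 + 35) × 3 - 24
Parentheses first: 9 + 35 = 44
Multiply: 44 × 3 = 132
Subtract: 132 - 24 = 108
108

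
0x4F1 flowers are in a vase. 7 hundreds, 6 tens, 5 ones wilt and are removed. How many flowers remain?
Convert 0x4F1 (hexadecimal) → 4×256 + 15×16 + 1 = 1265 (decimal)
Convert 7 hundreds, 6 tens, 5 ones (place-value notation) → 7×100 + 6×10 + 5 = 765 (decimal)
Compute 1265 - 765 = 500
500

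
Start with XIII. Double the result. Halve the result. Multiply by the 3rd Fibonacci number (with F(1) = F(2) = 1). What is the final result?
Convert XIII (Roman numeral) → 10 + 1 + 1 + 1 = 13 (decimal)
Start: 13
13 × 2 = 26
26 ÷ 2 = 13
Convert the 3rd Fibonacci number (with F(1) = F(2) = 1) (Fibonacci index) → 1, 1, 2 → 2 (decimal)
13 × 2 = 26
26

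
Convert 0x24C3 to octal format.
Convert 0x24C3 (hexadecimal) → 2×4096 + 4×256 + 12×16 + 3 = 9411 (decimal)
Convert 9411 (decimal) → 9411 = 2×4096 + 2×512 + 3×64 + 3 → 0o22303 (octal)
0o22303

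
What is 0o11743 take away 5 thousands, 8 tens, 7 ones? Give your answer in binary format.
Convert 0o11743 (octal) → 1×4096 + 1×512 + 7×64 + 4×8 + 3 = 5091 (decimal)
Convert 5 thousands, 8 tens, 7 ones (place-value notation) → 5×1000 + 8×10 + 7 = 5087 (decimal)
Compute 5091 - 5087 = 4
Convert 4 (decimal) → 0b100 (binary)
0b100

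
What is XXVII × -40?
Convert XXVII (Roman numeral) → 10 + 10 + 5 + 1 + 1 = 27 (decimal)
Compute 27 × -40 = -1080
-1080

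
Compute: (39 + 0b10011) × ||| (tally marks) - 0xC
Convert 0b10011 (binary) → 16 + 2 + 1 = 19 (decimal)
Convert ||| (tally marks) → 3 (decimal)
Convert 0xC (hexadecimal) → 12 (decimal)
Expression in decimal: (39 + 19) × 3 - 12
Parentheses first: 39 + 19 = 58
Multiply: 58 × 3 = 174
Subtract: 174 - 12 = 162
162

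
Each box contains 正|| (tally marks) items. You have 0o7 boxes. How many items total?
Convert 正|| (tally marks) → 5 + 2 = 7 (decimal)
Convert 0o7 (octal) → 7 (decimal)
Compute 7 × 7 = 49
49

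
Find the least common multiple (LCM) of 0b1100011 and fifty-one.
Convert 0b1100011 (binary) → 64 + 32 + 2 + 1 = 99 (decimal)
Convert fifty-one (English words) → 51 (decimal)
Compute lcm(99, 51) = 1683
1683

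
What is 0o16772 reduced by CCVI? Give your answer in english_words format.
Convert 0o16772 (octal) → 1×4096 + 6×512 + 7×64 + 7×8 + 2 = 7674 (decimal)
Convert CCVI (Roman numeral) → 100 + 100 + 5 + 1 = 206 (decimal)
Compute 7674 - 206 = 7468
Convert 7468 (decimal) → 7468 = 7×1000 + 4×100 + 68 → seven thousand four hundred sixty-eight (English words)
seven thousand four hundred sixty-eight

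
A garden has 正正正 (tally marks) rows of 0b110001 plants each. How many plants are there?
Convert 0b110001 (binary) → 32 + 16 + 1 = 49 (decimal)
Convert 正正正 (tally marks) → 5 + 5 + 5 = 15 (decimal)
Compute 49 × 15 = 735
735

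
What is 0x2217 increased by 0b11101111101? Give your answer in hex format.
Convert 0x2217 (hexadecimal) → 2×4096 + 2×256 + 1×16 + 7 = 8727 (decimal)
Convert 0b11101111101 (binary) → 1024 + 512 + 256 + 64 + 32 + 16 + 8 + 4 + 1 = 1917 (decimal)
Compute 8727 + 1917 = 10644
Convert 10644 (decimal) → 10644 = 2×4096 + 9×256 + 9×16 + 4 → 0x2994 (hexadecimal)
0x2994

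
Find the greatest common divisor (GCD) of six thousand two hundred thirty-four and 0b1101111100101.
Convert six thousand two hundred thirty-four (English words) → 6×1000 + 2×100 + 34 = 6234 (decimal)
Convert 0b1101111100101 (binary) → 4096 + 2048 + 512 + 256 + 128 + 64 + 32 + 4 + 1 = 7141 (decimal)
Compute gcd(6234, 7141) = 1
1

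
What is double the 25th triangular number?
The 25th triangular number = 25×26/2 = 325
Compute 325 × 2 = 650
650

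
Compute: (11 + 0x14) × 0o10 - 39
Convert 0x14 (hexadecimal) → 1×16 + 4 = 20 (decimal)
Convert 0o10 (octal) → 1×8 = 8 (decimal)
Expression in decimal: (11 + 20) × 8 - 39
Parentheses first: 11 + 20 = 31
Multiply: 31 × 8 = 248
Subtract: 248 - 39 = 209
209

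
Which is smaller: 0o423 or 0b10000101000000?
Convert 0o423 (octal) → 4×64 + 2×8 + 3 = 275 (decimal)
Convert 0b10000101000000 (binary) → 8192 + 256 + 64 = 8512 (decimal)
Compare 275 vs 8512: smaller = 275
275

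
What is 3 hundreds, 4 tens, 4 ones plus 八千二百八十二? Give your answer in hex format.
Convert 3 hundreds, 4 tens, 4 ones (place-value notation) → 3×100 + 4×10 + 4 = 344 (decimal)
Convert 八千二百八十二 (Chinese numeral) → 8×1000 + 2×100 + 8×10 + 2 = 8282 (decimal)
Compute 344 + 8282 = 8626
Convert 8626 (decimal) → 8626 = 2×4096 + 1×256 + 11×16 + 2 → 0x21B2 (hexadecimal)
0x21B2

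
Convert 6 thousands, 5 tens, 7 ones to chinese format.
Convert 6 thousands, 5 tens, 7 ones (place-value notation) → 6×1000 + 5×10 + 7 = 6057 (decimal)
Convert 6057 (decimal) → 6057 = 6×1000 + 5×10 + 7 → 六千零五十七 (Chinese numeral)
六千零五十七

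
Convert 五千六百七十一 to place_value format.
Convert 五千六百七十一 (Chinese numeral) → 5×1000 + 6×100 + 7×10 + 1 = 5671 (decimal)
Convert 5671 (decimal) → 5671 = 5×1000 + 6×100 + 7×10 + 1 → 5 thousands, 6 hundreds, 7 tens, 1 one (place-value notation)
5 thousands, 6 hundreds, 7 tens, 1 one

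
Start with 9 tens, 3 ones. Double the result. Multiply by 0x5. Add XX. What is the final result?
Convert 9 tens, 3 ones (place-value notation) → 9×10 + 3 = 93 (decimal)
Start: 93
93 × 2 = 186
Convert 0x5 (hexadecimal) → 5 (decimal)
186 × 5 = 930
Convert XX (Roman numeral) → 10 + 10 = 20 (decimal)
930 + 20 = 950
950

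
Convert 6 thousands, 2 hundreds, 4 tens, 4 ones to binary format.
Convert 6 thousands, 2 hundreds, 4 tens, 4 ones (place-value notation) → 6×1000 + 2×100 + 4×10 + 4 = 6244 (decimal)
Convert 6244 (decimal) → 6244 = 4096 + 2048 + 64 + 32 + 4 → 0b1100001100100 (binary)
0b1100001100100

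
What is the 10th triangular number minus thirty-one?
The 10th triangular number = 10×11/2 = 55
Convert thirty-one (English words) → 31 (decimal)
Compute 55 - 31 = 24
24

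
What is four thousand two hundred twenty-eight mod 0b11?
Convert four thousand two hundred twenty-eight (English words) → 4×1000 + 2×100 + 28 = 4228 (decimal)
Convert 0b11 (binary) → 2 + 1 = 3 (decimal)
Compute 4228 mod 3 = 1
1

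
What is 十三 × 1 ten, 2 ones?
Convert 十三 (Chinese numeral) → 1×10 + 3 = 13 (decimal)
Convert 1 ten, 2 ones (place-value notation) → 1×10 + 2 = 12 (decimal)
Compute 13 × 12 = 156
156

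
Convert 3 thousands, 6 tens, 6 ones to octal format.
Convert 3 thousands, 6 tens, 6 ones (place-value notation) → 3×1000 + 6×10 + 6 = 3066 (decimal)
Convert 3066 (decimal) → 3066 = 5×512 + 7×64 + 7×8 + 2 → 0o5772 (octal)
0o5772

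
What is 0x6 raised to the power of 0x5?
Convert 0x6 (hexadecimal) → 6 (decimal)
Convert 0x5 (hexadecimal) → 5 (decimal)
Compute 6 ^ 5 = 7776
7776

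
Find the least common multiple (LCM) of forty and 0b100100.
Convert forty (English words) → 40 (decimal)
Convert 0b100100 (binary) → 32 + 4 = 36 (decimal)
Compute lcm(40, 36) = 360
360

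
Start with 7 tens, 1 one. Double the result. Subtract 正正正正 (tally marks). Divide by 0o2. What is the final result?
Convert 7 tens, 1 one (place-value notation) → 7×10 + 1 = 71 (decimal)
Start: 71
71 × 2 = 142
Convert 正正正正 (tally marks) → 5 + 5 + 5 + 5 = 20 (decimal)
142 - 20 = 122
Convert 0o2 (octal) → 2 (decimal)
122 ÷ 2 = 61
61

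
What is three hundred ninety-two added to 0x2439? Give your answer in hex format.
Convert three hundred ninety-two (English words) → 3×100 + 92 = 392 (decimal)
Convert 0x2439 (hexadecimal) → 2×4096 + 4×256 + 3×16 + 9 = 9273 (decimal)
Compute 392 + 9273 = 9665
Convert 9665 (decimal) → 9665 = 2×4096 + 5×256 + 12×16 + 1 → 0x25C1 (hexadecimal)
0x25C1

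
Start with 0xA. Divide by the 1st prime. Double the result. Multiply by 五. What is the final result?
Convert 0xA (hexadecimal) → 10 (decimal)
Start: 10
Convert the 1st prime (prime index) → 2 (decimal)
10 ÷ 2 = 5
5 × 2 = 10
Convert 五 (Chinese numeral) → 5 (decimal)
10 × 5 = 50
50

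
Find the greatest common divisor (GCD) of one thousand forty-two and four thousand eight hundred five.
Convert one thousand forty-two (English words) → 1×1000 + 42 = 1042 (decimal)
Convert four thousand eight hundred five (English words) → 4×1000 + 8×100 + 5 = 4805 (decimal)
Compute gcd(1042, 4805) = 1
1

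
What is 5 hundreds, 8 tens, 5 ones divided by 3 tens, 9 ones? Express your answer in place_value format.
Convert 5 hundreds, 8 tens, 5 ones (place-value notation) → 5×100 + 8×10 + 5 = 585 (decimal)
Convert 3 tens, 9 ones (place-value notation) → 3×10 + 9 = 39 (decimal)
Compute 585 ÷ 39 = 15
Convert 15 (decimal) → 15 = 1×10 + 5 → 1 ten, 5 ones (place-value notation)
1 ten, 5 ones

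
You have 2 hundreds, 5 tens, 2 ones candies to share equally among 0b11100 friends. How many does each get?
Convert 2 hundreds, 5 tens, 2 ones (place-value notation) → 2×100 + 5×10 + 2 = 252 (decimal)
Convert 0b11100 (binary) → 16 + 8 + 4 = 28 (decimal)
Compute 252 ÷ 28 = 9
9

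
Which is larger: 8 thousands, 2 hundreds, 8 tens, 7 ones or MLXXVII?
Convert 8 thousands, 2 hundreds, 8 tens, 7 ones (place-value notation) → 8×1000 + 2×100 + 8×10 + 7 = 8287 (decimal)
Convert MLXXVII (Roman numeral) → 1000 + 50 + 10 + 10 + 5 + 1 + 1 = 1077 (decimal)
Compare 8287 vs 1077: larger = 8287
8287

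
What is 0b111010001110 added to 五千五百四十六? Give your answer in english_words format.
Convert 0b111010001110 (binary) → 2048 + 1024 + 512 + 128 + 8 + 4 + 2 = 3726 (decimal)
Convert 五千五百四十六 (Chinese numeral) → 5×1000 + 5×100 + 4×10 + 6 = 5546 (decimal)
Compute 3726 + 5546 = 9272
Convert 9272 (decimal) → 9272 = 9×1000 + 2×100 + 72 → nine thousand two hundred seventy-two (English words)
nine thousand two hundred seventy-two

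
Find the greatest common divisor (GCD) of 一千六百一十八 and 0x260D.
Convert 一千六百一十八 (Chinese numeral) → 1×1000 + 6×100 + 1×10 + 8 = 1618 (decimal)
Convert 0x260D (hexadecimal) → 2×4096 + 6×256 + 13 = 9741 (decimal)
Compute gcd(1618, 9741) = 1
1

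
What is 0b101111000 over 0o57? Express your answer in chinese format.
Convert 0b101111000 (binary) → 256 + 64 + 32 + 16 + 8 = 376 (decimal)
Convert 0o57 (octal) → 5×8 + 7 = 47 (decimal)
Compute 376 ÷ 47 = 8
Convert 8 (decimal) → 八 (Chinese numeral)
八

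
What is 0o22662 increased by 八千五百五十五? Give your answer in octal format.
Convert 0o22662 (octal) → 2×4096 + 2×512 + 6×64 + 6×8 + 2 = 9650 (decimal)
Convert 八千五百五十五 (Chinese numeral) → 8×1000 + 5×100 + 5×10 + 5 = 8555 (decimal)
Compute 9650 + 8555 = 18205
Convert 18205 (decimal) → 18205 = 4×4096 + 3×512 + 4×64 + 3×8 + 5 → 0o43435 (octal)
0o43435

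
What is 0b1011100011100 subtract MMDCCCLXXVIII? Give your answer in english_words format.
Convert 0b1011100011100 (binary) → 4096 + 1024 + 512 + 256 + 16 + 8 + 4 = 5916 (decimal)
Convert MMDCCCLXXVIII (Roman numeral) → 1000 + 1000 + 500 + 100 + 100 + 100 + 50 + 10 + 10 + 5 + 1 + 1 + 1 = 2878 (decimal)
Compute 5916 - 2878 = 3038
Convert 3038 (decimal) → 3038 = 3×1000 + 38 → three thousand thirty-eight (English words)
three thousand thirty-eight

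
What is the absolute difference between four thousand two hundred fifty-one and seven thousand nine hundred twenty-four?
Convert four thousand two hundred fifty-one (English words) → 4×1000 + 2×100 + 51 = 4251 (decimal)
Convert seven thousand nine hundred twenty-four (English words) → 7×1000 + 9×100 + 24 = 7924 (decimal)
Compute |4251 - 7924| = 3673
3673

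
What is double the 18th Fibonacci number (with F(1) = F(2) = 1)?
The 18th Fibonacci number (with F(1) = F(2) = 1) = 2584
Compute 2584 × 2 = 5168
5168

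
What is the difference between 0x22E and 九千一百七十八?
Convert 0x22E (hexadecimal) → 2×256 + 2×16 + 14 = 558 (decimal)
Convert 九千一百七十八 (Chinese numeral) → 9×1000 + 1×100 + 7×10 + 8 = 9178 (decimal)
Difference: |558 - 9178| = 8620
8620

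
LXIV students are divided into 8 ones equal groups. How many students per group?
Convert LXIV (Roman numeral) → 50 + 10 + 4 = 64 (decimal)
Convert 8 ones (place-value notation) → 8 (decimal)
Compute 64 ÷ 8 = 8
8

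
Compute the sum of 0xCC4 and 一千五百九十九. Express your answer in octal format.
Convert 0xCC4 (hexadecimal) → 12×256 + 12×16 + 4 = 3268 (decimal)
Convert 一千五百九十九 (Chinese numeral) → 1×1000 + 5×100 + 9×10 + 9 = 1599 (decimal)
Compute 3268 + 1599 = 4867
Convert 4867 (decimal) → 4867 = 1×4096 + 1×512 + 4×64 + 3 → 0o11403 (octal)
0o11403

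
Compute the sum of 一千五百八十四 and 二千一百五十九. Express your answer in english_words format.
Convert 一千五百八十四 (Chinese numeral) → 1×1000 + 5×100 + 8×10 + 4 = 1584 (decimal)
Convert 二千一百五十九 (Chinese numeral) → 2×1000 + 1×100 + 5×10 + 9 = 2159 (decimal)
Compute 1584 + 2159 = 3743
Convert 3743 (decimal) → 3743 = 3×1000 + 7×100 + 43 → three thousand seven hundred forty-three (English words)
three thousand seven hundred forty-three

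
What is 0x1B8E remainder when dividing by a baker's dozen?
Convert 0x1B8E (hexadecimal) → 1×4096 + 11×256 + 8×16 + 14 = 7054 (decimal)
Convert a baker's dozen (colloquial) → 13 (decimal)
Compute 7054 mod 13 = 8
8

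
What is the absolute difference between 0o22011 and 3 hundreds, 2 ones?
Convert 0o22011 (octal) → 2×4096 + 2×512 + 1×8 + 1 = 9225 (decimal)
Convert 3 hundreds, 2 ones (place-value notation) → 3×100 + 2 = 302 (decimal)
Compute |9225 - 302| = 8923
8923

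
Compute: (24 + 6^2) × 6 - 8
Convert 6^2 (power) → 36 (decimal)
Expression in decimal: (24 + 36) × 6 - 8
Parentheses first: 24 + 36 = 60
Multiply: 60 × 6 = 360
Subtract: 360 - 8 = 352
352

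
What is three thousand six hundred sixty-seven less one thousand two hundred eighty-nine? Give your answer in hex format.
Convert three thousand six hundred sixty-seven (English words) → 3×1000 + 6×100 + 67 = 3667 (decimal)
Convert one thousand two hundred eighty-nine (English words) → 1×1000 + 2×100 + 89 = 1289 (decimal)
Compute 3667 - 1289 = 2378
Convert 2378 (decimal) → 2378 = 9×256 + 4×16 + 10 → 0x94A (hexadecimal)
0x94A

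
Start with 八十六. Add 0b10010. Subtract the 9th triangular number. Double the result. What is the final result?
Convert 八十六 (Chinese numeral) → 8×10 + 6 = 86 (decimal)
Start: 86
Convert 0b10010 (binary) → 16 + 2 = 18 (decimal)
86 + 18 = 104
Convert the 9th triangular number (triangular index) → 9×10/2 = 45 (decimal)
104 - 45 = 59
59 × 2 = 118
118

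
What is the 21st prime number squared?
The 21st prime number = 73
Compute 73² = 73 × 73 = 5329
5329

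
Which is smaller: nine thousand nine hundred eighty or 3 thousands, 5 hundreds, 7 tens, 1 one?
Convert nine thousand nine hundred eighty (English words) → 9×1000 + 9×100 + 80 = 9980 (decimal)
Convert 3 thousands, 5 hundreds, 7 tens, 1 one (place-value notation) → 3×1000 + 5×100 + 7×10 + 1 = 3571 (decimal)
Compare 9980 vs 3571: smaller = 3571
3571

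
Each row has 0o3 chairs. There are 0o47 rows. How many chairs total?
Convert 0o3 (octal) → 3 (decimal)
Convert 0o47 (octal) → 4×8 + 7 = 39 (decimal)
Compute 3 × 39 = 117
117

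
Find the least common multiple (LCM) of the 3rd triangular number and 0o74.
Convert the 3rd triangular number (triangular index) → 3×4/2 = 6 (decimal)
Convert 0o74 (octal) → 7×8 + 4 = 60 (decimal)
Compute lcm(6, 60) = 60
60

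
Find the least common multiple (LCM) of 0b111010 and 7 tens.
Convert 0b111010 (binary) → 32 + 16 + 8 + 2 = 58 (decimal)
Convert 7 tens (place-value notation) → 7×10 = 70 (decimal)
Compute lcm(58, 70) = 2030
2030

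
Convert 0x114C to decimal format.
Convert 0x114C (hexadecimal) → 1×4096 + 1×256 + 4×16 + 12 = 4428 (decimal)
4428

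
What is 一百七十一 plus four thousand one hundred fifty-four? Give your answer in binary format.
Convert 一百七十一 (Chinese numeral) → 1×100 + 7×10 + 1 = 171 (decimal)
Convert four thousand one hundred fifty-four (English words) → 4×1000 + 1×100 + 54 = 4154 (decimal)
Compute 171 + 4154 = 4325
Convert 4325 (decimal) → 4325 = 4096 + 128 + 64 + 32 + 4 + 1 → 0b1000011100101 (binary)
0b1000011100101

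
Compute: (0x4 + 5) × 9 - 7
Convert 0x4 (hexadecimal) → 4 (decimal)
Expression in decimal: (4 + 5) × 9 - 7
Parentheses first: 4 + 5 = 9
Multiply: 9 × 9 = 81
Subtract: 81 - 7 = 74
74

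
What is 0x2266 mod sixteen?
Convert 0x2266 (hexadecimal) → 2×4096 + 2×256 + 6×16 + 6 = 8806 (decimal)
Convert sixteen (English words) → 16 (decimal)
Compute 8806 mod 16 = 6
6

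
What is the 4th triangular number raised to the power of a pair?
Convert the 4th triangular number (triangular index) → 4×5/2 = 10 (decimal)
Convert a pair (colloquial) → 2 (decimal)
Compute 10 ^ 2 = 100
100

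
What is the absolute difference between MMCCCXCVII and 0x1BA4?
Convert MMCCCXCVII (Roman numeral) → 1000 + 1000 + 100 + 100 + 100 + 90 + 5 + 1 + 1 = 2397 (decimal)
Convert 0x1BA4 (hexadecimal) → 1×4096 + 11×256 + 10×16 + 4 = 7076 (decimal)
Compute |2397 - 7076| = 4679
4679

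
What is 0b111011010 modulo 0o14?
Convert 0b111011010 (binary) → 256 + 128 + 64 + 16 + 8 + 2 = 474 (decimal)
Convert 0o14 (octal) → 1×8 + 4 = 12 (decimal)
Compute 474 mod 12 = 6
6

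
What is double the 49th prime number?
The 49th prime number = 227
Compute 227 × 2 = 454
454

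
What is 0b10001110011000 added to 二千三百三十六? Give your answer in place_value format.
Convert 0b10001110011000 (binary) → 8192 + 512 + 256 + 128 + 16 + 8 = 9112 (decimal)
Convert 二千三百三十六 (Chinese numeral) → 2×1000 + 3×100 + 3×10 + 6 = 2336 (decimal)
Compute 9112 + 2336 = 11448
Convert 11448 (decimal) → 11448 = 11×1000 + 4×100 + 4×10 + 8 → 11 thousands, 4 hundreds, 4 tens, 8 ones (place-value notation)
11 thousands, 4 hundreds, 4 tens, 8 ones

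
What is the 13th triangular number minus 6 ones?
The 13th triangular number = 13×14/2 = 91
Convert 6 ones (place-value notation) → 6 (decimal)
Compute 91 - 6 = 85
85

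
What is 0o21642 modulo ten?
Convert 0o21642 (octal) → 2×4096 + 1×512 + 6×64 + 4×8 + 2 = 9122 (decimal)
Convert ten (English words) → 10 (decimal)
Compute 9122 mod 10 = 2
2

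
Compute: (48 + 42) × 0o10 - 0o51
Convert 0o10 (octal) → 1×8 = 8 (decimal)
Convert 0o51 (octal) → 5×8 + 1 = 41 (decimal)
Expression in decimal: (48 + 42) × 8 - 41
Parentheses first: 48 + 42 = 90
Multiply: 90 × 8 = 720
Subtract: 720 - 41 = 679
679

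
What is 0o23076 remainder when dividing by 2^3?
Convert 0o23076 (octal) → 2×4096 + 3×512 + 7×8 + 6 = 9790 (decimal)
Convert 2^3 (power) → 8 (decimal)
Compute 9790 mod 8 = 6
6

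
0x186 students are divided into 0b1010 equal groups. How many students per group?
Convert 0x186 (hexadecimal) → 1×256 + 8×16 + 6 = 390 (decimal)
Convert 0b1010 (binary) → 8 + 2 = 10 (decimal)
Compute 390 ÷ 10 = 39
39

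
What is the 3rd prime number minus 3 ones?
The 3rd prime number = 5
Convert 3 ones (place-value notation) → 3 (decimal)
Compute 5 - 3 = 2
2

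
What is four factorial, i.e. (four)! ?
Convert four (English words) → 4 (decimal)
Compute 4! = 24
24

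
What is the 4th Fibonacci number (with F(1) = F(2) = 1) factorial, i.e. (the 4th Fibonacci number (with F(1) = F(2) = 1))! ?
Convert the 4th Fibonacci number (with F(1) = F(2) = 1) (Fibonacci index) → 1, 1, 2, 3 → 3 (decimal)
Compute 3! = 6
6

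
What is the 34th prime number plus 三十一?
The 34th prime number = 139
Convert 三十一 (Chinese numeral) → 3×10 + 1 = 31 (decimal)
Compute 139 + 31 = 170
170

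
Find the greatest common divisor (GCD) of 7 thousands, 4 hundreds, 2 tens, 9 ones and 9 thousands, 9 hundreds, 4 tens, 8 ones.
Convert 7 thousands, 4 hundreds, 2 tens, 9 ones (place-value notation) → 7×1000 + 4×100 + 2×10 + 9 = 7429 (decimal)
Convert 9 thousands, 9 hundreds, 4 tens, 8 ones (place-value notation) → 9×1000 + 9×100 + 4×10 + 8 = 9948 (decimal)
Compute gcd(7429, 9948) = 1
1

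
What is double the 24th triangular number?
The 24th triangular number = 24×25/2 = 300
Compute 300 × 2 = 600
600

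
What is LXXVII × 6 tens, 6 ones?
Convert LXXVII (Roman numeral) → 50 + 10 + 10 + 5 + 1 + 1 = 77 (decimal)
Convert 6 tens, 6 ones (place-value notation) → 6×10 + 6 = 66 (decimal)
Compute 77 × 66 = 5082
5082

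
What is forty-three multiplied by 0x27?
Convert forty-three (English words) → 43 (decimal)
Convert 0x27 (hexadecimal) → 2×16 + 7 = 39 (decimal)
Compute 43 × 39 = 1677
1677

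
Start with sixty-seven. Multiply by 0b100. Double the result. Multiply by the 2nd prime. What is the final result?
Convert sixty-seven (English words) → 67 (decimal)
Start: 67
Convert 0b100 (binary) → 4 (decimal)
67 × 4 = 268
268 × 2 = 536
Convert the 2nd prime (prime index) → 3 (decimal)
536 × 3 = 1608
1608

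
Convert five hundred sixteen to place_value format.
Convert five hundred sixteen (English words) → 5×100 + 16 = 516 (decimal)
Convert 516 (decimal) → 516 = 5×100 + 1×10 + 6 → 5 hundreds, 1 ten, 6 ones (place-value notation)
5 hundreds, 1 ten, 6 ones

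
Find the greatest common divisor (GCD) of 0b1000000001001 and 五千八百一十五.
Convert 0b1000000001001 (binary) → 4096 + 8 + 1 = 4105 (decimal)
Convert 五千八百一十五 (Chinese numeral) → 5×1000 + 8×100 + 1×10 + 5 = 5815 (decimal)
Compute gcd(4105, 5815) = 5
5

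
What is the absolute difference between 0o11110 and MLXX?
Convert 0o11110 (octal) → 1×4096 + 1×512 + 1×64 + 1×8 = 4680 (decimal)
Convert MLXX (Roman numeral) → 1000 + 50 + 10 + 10 = 1070 (decimal)
Compute |4680 - 1070| = 3610
3610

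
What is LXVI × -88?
Convert LXVI (Roman numeral) → 50 + 10 + 5 + 1 = 66 (decimal)
Compute 66 × -88 = -5808
-5808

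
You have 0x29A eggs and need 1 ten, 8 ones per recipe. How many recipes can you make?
Convert 0x29A (hexadecimal) → 2×256 + 9×16 + 10 = 666 (decimal)
Convert 1 ten, 8 ones (place-value notation) → 1×10 + 8 = 18 (decimal)
Compute 666 ÷ 18 = 37
37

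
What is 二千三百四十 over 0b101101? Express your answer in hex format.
Convert 二千三百四十 (Chinese numeral) → 2×1000 + 3×100 + 4×10 = 2340 (decimal)
Convert 0b101101 (binary) → 32 + 8 + 4 + 1 = 45 (decimal)
Compute 2340 ÷ 45 = 52
Convert 52 (decimal) → 52 = 3×16 + 4 → 0x34 (hexadecimal)
0x34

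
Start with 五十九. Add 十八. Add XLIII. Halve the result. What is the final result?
Convert 五十九 (Chinese numeral) → 5×10 + 9 = 59 (decimal)
Start: 59
Convert 十八 (Chinese numeral) → 1×10 + 8 = 18 (decimal)
59 + 18 = 77
Convert XLIII (Roman numeral) → 40 + 1 + 1 + 1 = 43 (decimal)
77 + 43 = 120
120 ÷ 2 = 60
60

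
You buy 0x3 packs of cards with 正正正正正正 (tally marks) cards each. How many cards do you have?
Convert 正正正正正正 (tally marks) → 5 + 5 + 5 + 5 + 5 + 5 = 30 (decimal)
Convert 0x3 (hexadecimal) → 3 (decimal)
Compute 30 × 3 = 90
90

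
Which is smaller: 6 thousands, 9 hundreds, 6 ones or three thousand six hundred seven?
Convert 6 thousands, 9 hundreds, 6 ones (place-value notation) → 6×1000 + 9×100 + 6 = 6906 (decimal)
Convert three thousand six hundred seven (English words) → 3×1000 + 6×100 + 7 = 3607 (decimal)
Compare 6906 vs 3607: smaller = 3607
3607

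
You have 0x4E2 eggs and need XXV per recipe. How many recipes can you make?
Convert 0x4E2 (hexadecimal) → 4×256 + 14×16 + 2 = 1250 (decimal)
Convert XXV (Roman numeral) → 10 + 10 + 5 = 25 (decimal)
Compute 1250 ÷ 25 = 50
50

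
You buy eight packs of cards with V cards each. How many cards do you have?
Convert V (Roman numeral) → 5 (decimal)
Convert eight (English words) → 8 (decimal)
Compute 5 × 8 = 40
40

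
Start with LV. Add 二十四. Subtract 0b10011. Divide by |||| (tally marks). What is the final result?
Convert LV (Roman numeral) → 50 + 5 = 55 (decimal)
Start: 55
Convert 二十四 (Chinese numeral) → 2×10 + 4 = 24 (decimal)
55 + 24 = 79
Convert 0b10011 (binary) → 16 + 2 + 1 = 19 (decimal)
79 - 19 = 60
Convert |||| (tally marks) → 4 (decimal)
60 ÷ 4 = 15
15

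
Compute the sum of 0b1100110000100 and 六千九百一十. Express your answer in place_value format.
Convert 0b1100110000100 (binary) → 4096 + 2048 + 256 + 128 + 4 = 6532 (decimal)
Convert 六千九百一十 (Chinese numeral) → 6×1000 + 9×100 + 1×10 = 6910 (decimal)
Compute 6532 + 6910 = 13442
Convert 13442 (decimal) → 13442 = 13×1000 + 4×100 + 4×10 + 2 → 13 thousands, 4 hundreds, 4 tens, 2 ones (place-value notation)
13 thousands, 4 hundreds, 4 tens, 2 ones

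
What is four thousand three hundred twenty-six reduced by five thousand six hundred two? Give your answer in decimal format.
Convert four thousand three hundred twenty-six (English words) → 4×1000 + 3×100 + 26 = 4326 (decimal)
Convert five thousand six hundred two (English words) → 5×1000 + 6×100 + 2 = 5602 (decimal)
Compute 4326 - 5602 = -1276
-1276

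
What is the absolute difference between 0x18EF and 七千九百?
Convert 0x18EF (hexadecimal) → 1×4096 + 8×256 + 14×16 + 15 = 6383 (decimal)
Convert 七千九百 (Chinese numeral) → 7×1000 + 9×100 = 7900 (decimal)
Compute |6383 - 7900| = 1517
1517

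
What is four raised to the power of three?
Convert four (English words) → 4 (decimal)
Convert three (English words) → 3 (decimal)
Compute 4 ^ 3 = 64
64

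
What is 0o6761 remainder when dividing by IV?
Convert 0o6761 (octal) → 6×512 + 7×64 + 6×8 + 1 = 3569 (decimal)
Convert IV (Roman numeral) → 4 (decimal)
Compute 3569 mod 4 = 1
1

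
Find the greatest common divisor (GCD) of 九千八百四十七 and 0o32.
Convert 九千八百四十七 (Chinese numeral) → 9×1000 + 8×100 + 4×10 + 7 = 9847 (decimal)
Convert 0o32 (octal) → 3×8 + 2 = 26 (decimal)
Compute gcd(9847, 26) = 1
1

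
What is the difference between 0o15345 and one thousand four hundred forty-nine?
Convert 0o15345 (octal) → 1×4096 + 5×512 + 3×64 + 4×8 + 5 = 6885 (decimal)
Convert one thousand four hundred forty-nine (English words) → 1×1000 + 4×100 + 49 = 1449 (decimal)
Difference: |6885 - 1449| = 5436
5436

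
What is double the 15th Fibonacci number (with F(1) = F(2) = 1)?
The 15th Fibonacci number (with F(1) = F(2) = 1): 1, 1, 2, 3, 5, 8, 13, 21, 34, 55, 89, 144, 233, 377, 610 → 610
Compute 610 × 2 = 1220
1220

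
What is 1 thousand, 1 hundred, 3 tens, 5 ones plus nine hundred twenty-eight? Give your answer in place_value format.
Convert 1 thousand, 1 hundred, 3 tens, 5 ones (place-value notation) → 1×1000 + 1×100 + 3×10 + 5 = 1135 (decimal)
Convert nine hundred twenty-eight (English words) → 9×100 + 28 = 928 (decimal)
Compute 1135 + 928 = 2063
Convert 2063 (decimal) → 2063 = 2×1000 + 6×10 + 3 → 2 thousands, 6 tens, 3 ones (place-value notation)
2 thousands, 6 tens, 3 ones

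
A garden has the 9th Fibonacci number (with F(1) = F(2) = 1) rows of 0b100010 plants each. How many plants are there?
Convert 0b100010 (binary) → 32 + 2 = 34 (decimal)
Convert the 9th Fibonacci number (with F(1) = F(2) = 1) (Fibonacci index) → 1, 1, 2, 3, 5, 8, 13, 21, 34 → 34 (decimal)
Compute 34 × 34 = 1156
1156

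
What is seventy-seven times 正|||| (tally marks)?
Convert seventy-seven (English words) → 77 (decimal)
Convert 正|||| (tally marks) → 5 + 4 = 9 (decimal)
Compute 77 × 9 = 693
693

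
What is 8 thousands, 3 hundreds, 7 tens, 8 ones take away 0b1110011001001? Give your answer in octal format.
Convert 8 thousands, 3 hundreds, 7 tens, 8 ones (place-value notation) → 8×1000 + 3×100 + 7×10 + 8 = 8378 (decimal)
Convert 0b1110011001001 (binary) → 4096 + 2048 + 1024 + 128 + 64 + 8 + 1 = 7369 (decimal)
Compute 8378 - 7369 = 1009
Convert 1009 (decimal) → 1009 = 1×512 + 7×64 + 6×8 + 1 → 0o1761 (octal)
0o1761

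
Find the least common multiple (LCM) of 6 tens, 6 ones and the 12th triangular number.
Convert 6 tens, 6 ones (place-value notation) → 6×10 + 6 = 66 (decimal)
Convert the 12th triangular number (triangular index) → 12×13/2 = 78 (decimal)
Compute lcm(66, 78) = 858
858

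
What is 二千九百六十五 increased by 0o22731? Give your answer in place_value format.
Convert 二千九百六十五 (Chinese numeral) → 2×1000 + 9×100 + 6×10 + 5 = 2965 (decimal)
Convert 0o22731 (octal) → 2×4096 + 2×512 + 7×64 + 3×8 + 1 = 9689 (decimal)
Compute 2965 + 9689 = 12654
Convert 12654 (decimal) → 12654 = 12×1000 + 6×100 + 5×10 + 4 → 12 thousands, 6 hundreds, 5 tens, 4 ones (place-value notation)
12 thousands, 6 hundreds, 5 tens, 4 ones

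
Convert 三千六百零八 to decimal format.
Convert 三千六百零八 (Chinese numeral) → 3×1000 + 6×100 + 8 = 3608 (decimal)
3608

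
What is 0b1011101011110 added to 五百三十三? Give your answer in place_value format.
Convert 0b1011101011110 (binary) → 4096 + 1024 + 512 + 256 + 64 + 16 + 8 + 4 + 2 = 5982 (decimal)
Convert 五百三十三 (Chinese numeral) → 5×100 + 3×10 + 3 = 533 (decimal)
Compute 5982 + 533 = 6515
Convert 6515 (decimal) → 6515 = 6×1000 + 5×100 + 1×10 + 5 → 6 thousands, 5 hundreds, 1 ten, 5 ones (place-value notation)
6 thousands, 5 hundreds, 1 ten, 5 ones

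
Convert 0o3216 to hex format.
Convert 0o3216 (octal) → 3×512 + 2×64 + 1×8 + 6 = 1678 (decimal)
Convert 1678 (decimal) → 1678 = 6×256 + 8×16 + 14 → 0x68E (hexadecimal)
0x68E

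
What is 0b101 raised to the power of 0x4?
Convert 0b101 (binary) → 4 + 1 = 5 (decimal)
Convert 0x4 (hexadecimal) → 4 (decimal)
Compute 5 ^ 4 = 625
625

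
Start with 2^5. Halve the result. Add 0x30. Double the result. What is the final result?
Convert 2^5 (power) → 32 (decimal)
Start: 32
32 ÷ 2 = 16
Convert 0x30 (hexadecimal) → 3×16 = 48 (decimal)
16 + 48 = 64
64 × 2 = 128
128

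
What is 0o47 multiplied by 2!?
Convert 0o47 (octal) → 4×8 + 7 = 39 (decimal)
Convert 2! (factorial) → 2 (decimal)
Compute 39 × 2 = 78
78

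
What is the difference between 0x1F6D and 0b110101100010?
Convert 0x1F6D (hexadecimal) → 1×4096 + 15×256 + 6×16 + 13 = 8045 (decimal)
Convert 0b110101100010 (binary) → 2048 + 1024 + 256 + 64 + 32 + 2 = 3426 (decimal)
Difference: |8045 - 3426| = 4619
4619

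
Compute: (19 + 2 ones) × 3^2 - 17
Convert 2 ones (place-value notation) → 2 (decimal)
Convert 3^2 (power) → 9 (decimal)
Expression in decimal: (19 + 2) × 9 - 17
Parentheses first: 19 + 2 = 21
Multiply: 21 × 9 = 189
Subtract: 189 - 17 = 172
172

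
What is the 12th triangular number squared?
The 12th triangular number = 12×13/2 = 78
Compute 78² = 78 × 78 = 6084
6084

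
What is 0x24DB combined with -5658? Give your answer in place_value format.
Convert 0x24DB (hexadecimal) → 2×4096 + 4×256 + 13×16 + 11 = 9435 (decimal)
Compute 9435 + -5658 = 3777
Convert 3777 (decimal) → 3777 = 3×1000 + 7×100 + 7×10 + 7 → 3 thousands, 7 hundreds, 7 tens, 7 ones (place-value notation)
3 thousands, 7 hundreds, 7 tens, 7 ones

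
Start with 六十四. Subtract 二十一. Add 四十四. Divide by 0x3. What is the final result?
Convert 六十四 (Chinese numeral) → 6×10 + 4 = 64 (decimal)
Start: 64
Convert 二十一 (Chinese numeral) → 2×10 + 1 = 21 (decimal)
64 - 21 = 43
Convert 四十四 (Chinese numeral) → 4×10 + 4 = 44 (decimal)
43 + 44 = 87
Convert 0x3 (hexadecimal) → 3 (decimal)
87 ÷ 3 = 29
29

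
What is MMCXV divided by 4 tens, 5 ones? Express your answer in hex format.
Convert MMCXV (Roman numeral) → 1000 + 1000 + 100 + 10 + 5 = 2115 (decimal)
Convert 4 tens, 5 ones (place-value notation) → 4×10 + 5 = 45 (decimal)
Compute 2115 ÷ 45 = 47
Convert 47 (decimal) → 47 = 2×16 + 15 → 0x2F (hexadecimal)
0x2F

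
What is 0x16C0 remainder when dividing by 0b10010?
Convert 0x16C0 (hexadecimal) → 1×4096 + 6×256 + 12×16 = 5824 (decimal)
Convert 0b10010 (binary) → 16 + 2 = 18 (decimal)
Compute 5824 mod 18 = 10
10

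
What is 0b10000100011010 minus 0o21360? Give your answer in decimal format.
Convert 0b10000100011010 (binary) → 8192 + 256 + 16 + 8 + 2 = 8474 (decimal)
Convert 0o21360 (octal) → 2×4096 + 1×512 + 3×64 + 6×8 = 8944 (decimal)
Compute 8474 - 8944 = -470
-470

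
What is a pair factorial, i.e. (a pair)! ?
Convert a pair (colloquial) → 2 (decimal)
Compute 2! = 2
2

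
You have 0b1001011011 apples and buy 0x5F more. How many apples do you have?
Convert 0b1001011011 (binary) → 512 + 64 + 16 + 8 + 2 + 1 = 603 (decimal)
Convert 0x5F (hexadecimal) → 5×16 + 15 = 95 (decimal)
Compute 603 + 95 = 698
698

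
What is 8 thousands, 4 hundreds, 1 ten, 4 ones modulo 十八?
Convert 8 thousands, 4 hundreds, 1 ten, 4 ones (place-value notation) → 8×1000 + 4×100 + 1×10 + 4 = 8414 (decimal)
Convert 十八 (Chinese numeral) → 1×10 + 8 = 18 (decimal)
Compute 8414 mod 18 = 8
8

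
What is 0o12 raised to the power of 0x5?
Convert 0o12 (octal) → 1×8 + 2 = 10 (decimal)
Convert 0x5 (hexadecimal) → 5 (decimal)
Compute 10 ^ 5 = 100000
100000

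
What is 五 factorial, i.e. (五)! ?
Convert 五 (Chinese numeral) → 5 (decimal)
Compute 5! = 120
120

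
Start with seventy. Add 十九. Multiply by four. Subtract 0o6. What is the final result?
Convert seventy (English words) → 70 (decimal)
Start: 70
Convert 十九 (Chinese numeral) → 1×10 + 9 = 19 (decimal)
70 + 19 = 89
Convert four (English words) → 4 (decimal)
89 × 4 = 356
Convert 0o6 (octal) → 6 (decimal)
356 - 6 = 350
350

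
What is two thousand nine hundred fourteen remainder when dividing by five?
Convert two thousand nine hundred fourteen (English words) → 2×1000 + 9×100 + 14 = 2914 (decimal)
Convert five (English words) → 5 (decimal)
Compute 2914 mod 5 = 4
4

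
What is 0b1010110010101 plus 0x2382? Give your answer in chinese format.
Convert 0b1010110010101 (binary) → 4096 + 1024 + 256 + 128 + 16 + 4 + 1 = 5525 (decimal)
Convert 0x2382 (hexadecimal) → 2×4096 + 3×256 + 8×16 + 2 = 9090 (decimal)
Compute 5525 + 9090 = 14615
Convert 14615 (decimal) → 14615 = 1×10000 + 4×1000 + 6×100 + 1×10 + 5 → 一万四千六百一十五 (Chinese numeral)
一万四千六百一十五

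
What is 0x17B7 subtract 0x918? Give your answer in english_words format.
Convert 0x17B7 (hexadecimal) → 1×4096 + 7×256 + 11×16 + 7 = 6071 (decimal)
Convert 0x918 (hexadecimal) → 9×256 + 1×16 + 8 = 2328 (decimal)
Compute 6071 - 2328 = 3743
Convert 3743 (decimal) → 3743 = 3×1000 + 7×100 + 43 → three thousand seven hundred forty-three (English words)
three thousand seven hundred forty-three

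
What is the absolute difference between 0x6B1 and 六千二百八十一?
Convert 0x6B1 (hexadecimal) → 6×256 + 11×16 + 1 = 1713 (decimal)
Convert 六千二百八十一 (Chinese numeral) → 6×1000 + 2×100 + 8×10 + 1 = 6281 (decimal)
Compute |1713 - 6281| = 4568
4568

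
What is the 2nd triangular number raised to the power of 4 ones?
Convert the 2nd triangular number (triangular index) → 2×3/2 = 3 (decimal)
Convert 4 ones (place-value notation) → 4 (decimal)
Compute 3 ^ 4 = 81
81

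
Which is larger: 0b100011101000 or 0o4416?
Convert 0b100011101000 (binary) → 2048 + 128 + 64 + 32 + 8 = 2280 (decimal)
Convert 0o4416 (octal) → 4×512 + 4×64 + 1×8 + 6 = 2318 (decimal)
Compare 2280 vs 2318: larger = 2318
2318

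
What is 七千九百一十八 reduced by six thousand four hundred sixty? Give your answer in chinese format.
Convert 七千九百一十八 (Chinese numeral) → 7×1000 + 9×100 + 1×10 + 8 = 7918 (decimal)
Convert six thousand four hundred sixty (English words) → 6×1000 + 4×100 + 60 = 6460 (decimal)
Compute 7918 - 6460 = 1458
Convert 1458 (decimal) → 1458 = 1×1000 + 4×100 + 5×10 + 8 → 一千四百五十八 (Chinese numeral)
一千四百五十八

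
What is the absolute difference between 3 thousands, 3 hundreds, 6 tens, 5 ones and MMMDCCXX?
Convert 3 thousands, 3 hundreds, 6 tens, 5 ones (place-value notation) → 3×1000 + 3×100 + 6×10 + 5 = 3365 (decimal)
Convert MMMDCCXX (Roman numeral) → 1000 + 1000 + 1000 + 500 + 100 + 100 + 10 + 10 = 3720 (decimal)
Compute |3365 - 3720| = 355
355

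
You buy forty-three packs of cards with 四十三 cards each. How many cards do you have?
Convert 四十三 (Chinese numeral) → 4×10 + 3 = 43 (decimal)
Convert forty-three (English words) → 43 (decimal)
Compute 43 × 43 = 1849
1849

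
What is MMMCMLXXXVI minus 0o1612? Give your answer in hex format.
Convert MMMCMLXXXVI (Roman numeral) → 1000 + 1000 + 1000 + 900 + 50 + 10 + 10 + 10 + 5 + 1 = 3986 (decimal)
Convert 0o1612 (octal) → 1×512 + 6×64 + 1×8 + 2 = 906 (decimal)
Compute 3986 - 906 = 3080
Convert 3080 (decimal) → 3080 = 12×256 + 8 → 0xC08 (hexadecimal)
0xC08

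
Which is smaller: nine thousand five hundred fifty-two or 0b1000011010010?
Convert nine thousand five hundred fifty-two (English words) → 9×1000 + 5×100 + 52 = 9552 (decimal)
Convert 0b1000011010010 (binary) → 4096 + 128 + 64 + 16 + 2 = 4306 (decimal)
Compare 9552 vs 4306: smaller = 4306
4306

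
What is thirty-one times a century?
Convert thirty-one (English words) → 31 (decimal)
Convert a century (colloquial) → 100 (decimal)
Compute 31 × 100 = 3100
3100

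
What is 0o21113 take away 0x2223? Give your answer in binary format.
Convert 0o21113 (octal) → 2×4096 + 1×512 + 1×64 + 1×8 + 3 = 8779 (decimal)
Convert 0x2223 (hexadecimal) → 2×4096 + 2×256 + 2×16 + 3 = 8739 (decimal)
Compute 8779 - 8739 = 40
Convert 40 (decimal) → 40 = 32 + 8 → 0b101000 (binary)
0b101000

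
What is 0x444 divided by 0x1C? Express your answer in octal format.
Convert 0x444 (hexadecimal) → 4×256 + 4×16 + 4 = 1092 (decimal)
Convert 0x1C (hexadecimal) → 1×16 + 12 = 28 (decimal)
Compute 1092 ÷ 28 = 39
Convert 39 (decimal) → 39 = 4×8 + 7 → 0o47 (octal)
0o47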